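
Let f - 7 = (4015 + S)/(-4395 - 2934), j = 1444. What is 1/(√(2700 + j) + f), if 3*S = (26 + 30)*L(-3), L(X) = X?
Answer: -21686511/13771897523 + 53714241*√259/55087590092 ≈ 0.014118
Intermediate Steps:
S = -56 (S = ((26 + 30)*(-3))/3 = (56*(-3))/3 = (⅓)*(-168) = -56)
f = 47344/7329 (f = 7 + (4015 - 56)/(-4395 - 2934) = 7 + 3959/(-7329) = 7 + 3959*(-1/7329) = 7 - 3959/7329 = 47344/7329 ≈ 6.4598)
1/(√(2700 + j) + f) = 1/(√(2700 + 1444) + 47344/7329) = 1/(√4144 + 47344/7329) = 1/(4*√259 + 47344/7329) = 1/(47344/7329 + 4*√259)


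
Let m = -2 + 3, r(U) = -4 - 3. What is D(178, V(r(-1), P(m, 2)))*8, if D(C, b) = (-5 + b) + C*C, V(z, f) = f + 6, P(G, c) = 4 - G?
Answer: 253504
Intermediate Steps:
r(U) = -7
m = 1
V(z, f) = 6 + f
D(C, b) = -5 + b + C² (D(C, b) = (-5 + b) + C² = -5 + b + C²)
D(178, V(r(-1), P(m, 2)))*8 = (-5 + (6 + (4 - 1*1)) + 178²)*8 = (-5 + (6 + (4 - 1)) + 31684)*8 = (-5 + (6 + 3) + 31684)*8 = (-5 + 9 + 31684)*8 = 31688*8 = 253504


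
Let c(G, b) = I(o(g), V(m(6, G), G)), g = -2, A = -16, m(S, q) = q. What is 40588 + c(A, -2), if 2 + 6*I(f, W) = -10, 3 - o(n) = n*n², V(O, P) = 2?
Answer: 40586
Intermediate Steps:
o(n) = 3 - n³ (o(n) = 3 - n*n² = 3 - n³)
I(f, W) = -2 (I(f, W) = -⅓ + (⅙)*(-10) = -⅓ - 5/3 = -2)
c(G, b) = -2
40588 + c(A, -2) = 40588 - 2 = 40586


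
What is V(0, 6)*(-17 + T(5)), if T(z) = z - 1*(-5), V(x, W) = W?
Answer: -42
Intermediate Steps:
T(z) = 5 + z (T(z) = z + 5 = 5 + z)
V(0, 6)*(-17 + T(5)) = 6*(-17 + (5 + 5)) = 6*(-17 + 10) = 6*(-7) = -42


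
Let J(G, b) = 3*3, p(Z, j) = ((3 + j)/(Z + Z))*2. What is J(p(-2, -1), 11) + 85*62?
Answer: 5279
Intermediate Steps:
p(Z, j) = (3 + j)/Z (p(Z, j) = ((3 + j)/((2*Z)))*2 = ((3 + j)*(1/(2*Z)))*2 = ((3 + j)/(2*Z))*2 = (3 + j)/Z)
J(G, b) = 9
J(p(-2, -1), 11) + 85*62 = 9 + 85*62 = 9 + 5270 = 5279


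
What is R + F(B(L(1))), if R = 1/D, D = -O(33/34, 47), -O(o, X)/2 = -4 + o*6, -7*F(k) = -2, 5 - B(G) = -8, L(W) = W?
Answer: 243/434 ≈ 0.55991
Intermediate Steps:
B(G) = 13 (B(G) = 5 - 1*(-8) = 5 + 8 = 13)
F(k) = 2/7 (F(k) = -⅐*(-2) = 2/7)
O(o, X) = 8 - 12*o (O(o, X) = -2*(-4 + o*6) = -2*(-4 + 6*o) = 8 - 12*o)
D = 62/17 (D = -(8 - 396/34) = -(8 - 12*33/34) = -(8 - 198/17) = -1*(-62/17) = 62/17 ≈ 3.6471)
R = 17/62 (R = 1/(62/17) = 17/62 ≈ 0.27419)
R + F(B(L(1))) = 17/62 + 2/7 = 243/434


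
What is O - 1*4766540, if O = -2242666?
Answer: -7009206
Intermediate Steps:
O - 1*4766540 = -2242666 - 1*4766540 = -2242666 - 4766540 = -7009206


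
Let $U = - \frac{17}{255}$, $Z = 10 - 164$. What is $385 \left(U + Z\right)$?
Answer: $- \frac{177947}{3} \approx -59316.0$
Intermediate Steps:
$Z = -154$ ($Z = 10 - 164 = -154$)
$U = - \frac{1}{15}$ ($U = \left(-17\right) \frac{1}{255} = - \frac{1}{15} \approx -0.066667$)
$385 \left(U + Z\right) = 385 \left(- \frac{1}{15} - 154\right) = 385 \left(- \frac{2311}{15}\right) = - \frac{177947}{3}$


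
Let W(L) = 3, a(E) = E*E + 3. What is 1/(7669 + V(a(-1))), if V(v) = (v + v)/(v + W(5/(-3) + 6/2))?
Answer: 7/53691 ≈ 0.00013038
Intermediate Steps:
a(E) = 3 + E² (a(E) = E² + 3 = 3 + E²)
V(v) = 2*v/(3 + v) (V(v) = (v + v)/(v + 3) = (2*v)/(3 + v) = 2*v/(3 + v))
1/(7669 + V(a(-1))) = 1/(7669 + 2*(3 + (-1)²)/(3 + (3 + (-1)²))) = 1/(7669 + 2*(3 + 1)/(3 + (3 + 1))) = 1/(7669 + 2*4/(3 + 4)) = 1/(7669 + 2*4/7) = 1/(7669 + 2*4*(⅐)) = 1/(7669 + 8/7) = 1/(53691/7) = 7/53691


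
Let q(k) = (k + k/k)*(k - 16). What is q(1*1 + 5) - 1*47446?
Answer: -47516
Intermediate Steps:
q(k) = (1 + k)*(-16 + k) (q(k) = (k + 1)*(-16 + k) = (1 + k)*(-16 + k))
q(1*1 + 5) - 1*47446 = (-16 + (1*1 + 5)² - 15*(1*1 + 5)) - 1*47446 = (-16 + (1 + 5)² - 15*(1 + 5)) - 47446 = (-16 + 6² - 15*6) - 47446 = (-16 + 36 - 90) - 47446 = -70 - 47446 = -47516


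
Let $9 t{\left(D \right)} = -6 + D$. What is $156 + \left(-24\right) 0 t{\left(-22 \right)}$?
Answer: $156$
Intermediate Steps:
$t{\left(D \right)} = - \frac{2}{3} + \frac{D}{9}$ ($t{\left(D \right)} = \frac{-6 + D}{9} = - \frac{2}{3} + \frac{D}{9}$)
$156 + \left(-24\right) 0 t{\left(-22 \right)} = 156 + \left(-24\right) 0 \left(- \frac{2}{3} + \frac{1}{9} \left(-22\right)\right) = 156 + 0 \left(- \frac{2}{3} - \frac{22}{9}\right) = 156 + 0 \left(- \frac{28}{9}\right) = 156 + 0 = 156$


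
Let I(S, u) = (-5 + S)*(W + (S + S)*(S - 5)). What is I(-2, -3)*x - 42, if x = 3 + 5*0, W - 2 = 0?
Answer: -672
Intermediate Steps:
W = 2 (W = 2 + 0 = 2)
x = 3 (x = 3 + 0 = 3)
I(S, u) = (-5 + S)*(2 + 2*S*(-5 + S)) (I(S, u) = (-5 + S)*(2 + (S + S)*(S - 5)) = (-5 + S)*(2 + (2*S)*(-5 + S)) = (-5 + S)*(2 + 2*S*(-5 + S)))
I(-2, -3)*x - 42 = (-10 - 20*(-2)² + 2*(-2)³ + 52*(-2))*3 - 42 = (-10 - 20*4 + 2*(-8) - 104)*3 - 42 = (-10 - 80 - 16 - 104)*3 - 42 = -210*3 - 42 = -630 - 42 = -672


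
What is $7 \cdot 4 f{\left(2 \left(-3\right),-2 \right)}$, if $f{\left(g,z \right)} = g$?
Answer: $-168$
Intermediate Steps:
$7 \cdot 4 f{\left(2 \left(-3\right),-2 \right)} = 7 \cdot 4 \cdot 2 \left(-3\right) = 28 \left(-6\right) = -168$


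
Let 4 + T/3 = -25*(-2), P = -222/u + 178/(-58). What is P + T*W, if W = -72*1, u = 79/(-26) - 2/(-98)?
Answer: -1100053873/111505 ≈ -9865.5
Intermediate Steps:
u = -3845/1274 (u = 79*(-1/26) - 2*(-1/98) = -79/26 + 1/49 = -3845/1274 ≈ -3.0181)
P = 7859807/111505 (P = -222/(-3845/1274) + 178/(-58) = -222*(-1274/3845) + 178*(-1/58) = 282828/3845 - 89/29 = 7859807/111505 ≈ 70.488)
W = -72
T = 138 (T = -12 + 3*(-25*(-2)) = -12 + 3*50 = -12 + 150 = 138)
P + T*W = 7859807/111505 + 138*(-72) = 7859807/111505 - 9936 = -1100053873/111505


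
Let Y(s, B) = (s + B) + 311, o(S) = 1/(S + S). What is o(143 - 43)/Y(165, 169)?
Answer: 1/129000 ≈ 7.7519e-6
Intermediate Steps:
o(S) = 1/(2*S)
Y(s, B) = 311 + B + s (Y(s, B) = (B + s) + 311 = 311 + B + s)
o(143 - 43)/Y(165, 169) = (1/(2*(143 - 43)))/(311 + 169 + 165) = ((1/2)/100)/645 = ((1/2)*(1/100))*(1/645) = (1/200)*(1/645) = 1/129000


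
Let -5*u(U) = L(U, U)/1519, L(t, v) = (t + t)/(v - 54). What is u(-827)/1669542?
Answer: -827/5585615541345 ≈ -1.4806e-10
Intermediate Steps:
L(t, v) = 2*t/(-54 + v) (L(t, v) = (2*t)/(-54 + v) = 2*t/(-54 + v))
u(U) = -2*U/(7595*(-54 + U)) (u(U) = -2*U/(-54 + U)/(5*1519) = -2*U/(7595*(-54 + U)))
u(-827)/1669542 = -2*(-827)/(-410130 + 7595*(-827))/1669542 = -2*(-827)/(-410130 - 6281065)*(1/1669542) = -2*(-827)/(-6691195)*(1/1669542) = -2*(-827)*(-1/6691195)*(1/1669542) = -1654/6691195*1/1669542 = -827/5585615541345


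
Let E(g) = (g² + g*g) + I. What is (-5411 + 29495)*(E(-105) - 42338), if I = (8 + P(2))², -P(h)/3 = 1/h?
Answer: -487598643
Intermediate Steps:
P(h) = -3/h
I = 169/4 (I = (8 - 3/2)² = (13/2)² = 169/4 ≈ 42.250)
E(g) = 169/4 + 2*g² (E(g) = (g² + g*g) + 169/4 = (g² + g²) + 169/4 = 2*g² + 169/4 = 169/4 + 2*g²)
(-5411 + 29495)*(E(-105) - 42338) = (-5411 + 29495)*((169/4 + 2*(-105)²) - 42338) = 24084*((169/4 + 2*11025) - 42338) = 24084*((169/4 + 22050) - 42338) = 24084*(88369/4 - 42338) = 24084*(-80983/4) = -487598643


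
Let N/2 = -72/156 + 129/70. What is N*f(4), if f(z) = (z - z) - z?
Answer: -5028/455 ≈ -11.051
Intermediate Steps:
f(z) = -z (f(z) = 0 - z = -z)
N = 1257/455 (N = 2*(-72/156 + 129/70) = 2*(-72*1/156 + 129*(1/70)) = 2*(-6/13 + 129/70) = 2*(1257/910) = 1257/455 ≈ 2.7626)
N*f(4) = 1257*(-1*4)/455 = (1257/455)*(-4) = -5028/455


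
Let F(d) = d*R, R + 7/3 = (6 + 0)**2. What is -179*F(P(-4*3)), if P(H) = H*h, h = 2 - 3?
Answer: -72316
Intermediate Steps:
R = 101/3 (R = -7/3 + (6 + 0)**2 = -7/3 + 6**2 = -7/3 + 36 = 101/3 ≈ 33.667)
h = -1
P(H) = -H (P(H) = H*(-1) = -H)
F(d) = 101*d/3 (F(d) = d*(101/3) = 101*d/3)
-179*F(P(-4*3)) = -18079*(-(-4)*3)/3 = -18079*(-1*(-12))/3 = -18079*12/3 = -179*404 = -72316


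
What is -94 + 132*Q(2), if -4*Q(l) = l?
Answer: -160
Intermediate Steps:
Q(l) = -l/4
-94 + 132*Q(2) = -94 + 132*(-1/4*2) = -94 + 132*(-1/2) = -94 - 66 = -160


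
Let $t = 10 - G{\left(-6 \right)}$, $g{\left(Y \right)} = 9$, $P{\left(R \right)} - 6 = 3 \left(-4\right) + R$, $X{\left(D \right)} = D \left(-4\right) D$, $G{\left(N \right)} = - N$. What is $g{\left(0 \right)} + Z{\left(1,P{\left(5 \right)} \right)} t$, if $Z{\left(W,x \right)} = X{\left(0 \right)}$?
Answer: $9$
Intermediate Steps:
$X{\left(D \right)} = - 4 D^{2}$ ($X{\left(D \right)} = - 4 D D = - 4 D^{2}$)
$P{\left(R \right)} = -6 + R$ ($P{\left(R \right)} = 6 + \left(3 \left(-4\right) + R\right) = 6 + \left(-12 + R\right) = -6 + R$)
$Z{\left(W,x \right)} = 0$ ($Z{\left(W,x \right)} = - 4 \cdot 0^{2} = \left(-4\right) 0 = 0$)
$t = 4$ ($t = 10 - \left(-1\right) \left(-6\right) = 10 - 6 = 4$)
$g{\left(0 \right)} + Z{\left(1,P{\left(5 \right)} \right)} t = 9 + 0 \cdot 4 = 9 + 0 = 9$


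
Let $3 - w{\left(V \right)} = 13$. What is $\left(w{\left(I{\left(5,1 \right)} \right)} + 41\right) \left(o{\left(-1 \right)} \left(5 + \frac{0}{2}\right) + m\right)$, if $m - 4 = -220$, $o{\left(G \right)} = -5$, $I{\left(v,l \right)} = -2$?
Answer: $-7471$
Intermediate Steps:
$w{\left(V \right)} = -10$ ($w{\left(V \right)} = 3 - 13 = -10$)
$m = -216$ ($m = 4 - 220 = -216$)
$\left(w{\left(I{\left(5,1 \right)} \right)} + 41\right) \left(o{\left(-1 \right)} \left(5 + \frac{0}{2}\right) + m\right) = \left(-10 + 41\right) \left(- 5 \left(5 + \frac{0}{2}\right) - 216\right) = 31 \left(- 5 \left(5 + 0 \cdot \frac{1}{2}\right) - 216\right) = 31 \left(- 5 \left(5 + 0\right) - 216\right) = 31 \left(\left(-5\right) 5 - 216\right) = 31 \left(-25 - 216\right) = 31 \left(-241\right) = -7471$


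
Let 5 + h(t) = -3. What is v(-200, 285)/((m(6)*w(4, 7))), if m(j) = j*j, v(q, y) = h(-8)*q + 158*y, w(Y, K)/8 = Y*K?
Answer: 23315/4032 ≈ 5.7825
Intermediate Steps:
h(t) = -8 (h(t) = -5 - 3 = -8)
w(Y, K) = 8*K*Y (w(Y, K) = 8*(Y*K) = 8*(K*Y) = 8*K*Y)
v(q, y) = -8*q + 158*y
m(j) = j²
v(-200, 285)/((m(6)*w(4, 7))) = (-8*(-200) + 158*285)/((6²*(8*7*4))) = (1600 + 45030)/((36*224)) = 46630/8064 = 46630*(1/8064) = 23315/4032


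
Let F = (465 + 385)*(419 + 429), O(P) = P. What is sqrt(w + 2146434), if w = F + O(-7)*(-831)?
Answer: sqrt(2873051) ≈ 1695.0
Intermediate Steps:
F = 720800 (F = 850*848 = 720800)
w = 726617 (w = 720800 - 7*(-831) = 720800 + 5817 = 726617)
sqrt(w + 2146434) = sqrt(726617 + 2146434) = sqrt(2873051)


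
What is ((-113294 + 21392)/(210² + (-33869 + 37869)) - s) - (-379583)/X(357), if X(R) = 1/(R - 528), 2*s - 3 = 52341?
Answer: -1561683549201/24050 ≈ -6.4935e+7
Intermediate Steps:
s = 26172 (s = 3/2 + (½)*52341 = 3/2 + 52341/2 = 26172)
X(R) = 1/(-528 + R)
((-113294 + 21392)/(210² + (-33869 + 37869)) - s) - (-379583)/X(357) = ((-113294 + 21392)/(210² + (-33869 + 37869)) - 1*26172) - (-379583)/(1/(-528 + 357)) = (-91902/(44100 + 4000) - 26172) - (-379583)/(1/(-171)) = (-91902/48100 - 26172) - (-379583)/(-1/171) = (-91902*1/48100 - 26172) - (-379583)*(-171) = (-45951/24050 - 26172) - 1*64908693 = -629482551/24050 - 64908693 = -1561683549201/24050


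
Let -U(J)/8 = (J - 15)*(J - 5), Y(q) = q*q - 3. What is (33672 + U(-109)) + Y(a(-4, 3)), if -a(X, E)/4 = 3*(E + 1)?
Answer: -77115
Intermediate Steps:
a(X, E) = -12 - 12*E (a(X, E) = -12*(E + 1) = -12*(1 + E) = -4*(3 + 3*E) = -12 - 12*E)
Y(q) = -3 + q² (Y(q) = q² - 3 = -3 + q²)
U(J) = -8*(-15 + J)*(-5 + J) (U(J) = -8*(J - 15)*(J - 5) = -8*(-15 + J)*(-5 + J))
(33672 + U(-109)) + Y(a(-4, 3)) = (33672 + (-600 - 8*(-109)² + 160*(-109))) + (-3 + (-12 - 12*3)²) = (33672 + (-600 - 8*11881 - 17440)) + (-3 + (-12 - 36)²) = (33672 + (-600 - 95048 - 17440)) + (-3 + (-48)²) = (33672 - 113088) + (-3 + 2304) = -79416 + 2301 = -77115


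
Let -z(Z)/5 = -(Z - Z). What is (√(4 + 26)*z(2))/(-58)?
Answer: 0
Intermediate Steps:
z(Z) = 0 (z(Z) = -(-5)*(Z - Z) = -(-5)*0 = -5*0 = 0)
(√(4 + 26)*z(2))/(-58) = (√(4 + 26)*0)/(-58) = (√30*0)*(-1/58) = 0*(-1/58) = 0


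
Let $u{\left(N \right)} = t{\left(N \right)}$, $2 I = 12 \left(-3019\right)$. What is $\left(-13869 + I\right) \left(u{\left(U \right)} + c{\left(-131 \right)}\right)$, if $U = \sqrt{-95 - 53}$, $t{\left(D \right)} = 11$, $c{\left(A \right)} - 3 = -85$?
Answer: $2270793$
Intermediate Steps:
$c{\left(A \right)} = -82$ ($c{\left(A \right)} = 3 - 85 = -82$)
$U = 2 i \sqrt{37}$ ($U = \sqrt{-148} = 2 i \sqrt{37} \approx 12.166 i$)
$I = -18114$ ($I = \frac{12 \left(-3019\right)}{2} = \frac{1}{2} \left(-36228\right) = -18114$)
$u{\left(N \right)} = 11$
$\left(-13869 + I\right) \left(u{\left(U \right)} + c{\left(-131 \right)}\right) = \left(-13869 - 18114\right) \left(11 - 82\right) = \left(-31983\right) \left(-71\right) = 2270793$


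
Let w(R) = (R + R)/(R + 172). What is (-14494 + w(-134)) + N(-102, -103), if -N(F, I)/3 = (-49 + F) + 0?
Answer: -266913/19 ≈ -14048.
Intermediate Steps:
N(F, I) = 147 - 3*F (N(F, I) = -3*((-49 + F) + 0) = -3*(-49 + F) = 147 - 3*F)
w(R) = 2*R/(172 + R) (w(R) = (2*R)/(172 + R) = 2*R/(172 + R))
(-14494 + w(-134)) + N(-102, -103) = (-14494 + 2*(-134)/(172 - 134)) + (147 - 3*(-102)) = (-14494 + 2*(-134)/38) + (147 + 306) = (-14494 + 2*(-134)*(1/38)) + 453 = (-14494 - 134/19) + 453 = -275520/19 + 453 = -266913/19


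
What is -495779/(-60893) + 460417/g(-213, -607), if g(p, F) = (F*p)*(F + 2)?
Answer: 38752320254464/4763114702115 ≈ 8.1359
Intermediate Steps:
g(p, F) = F*p*(2 + F) (g(p, F) = (F*p)*(2 + F) = F*p*(2 + F))
-495779/(-60893) + 460417/g(-213, -607) = -495779/(-60893) + 460417/((-607*(-213)*(2 - 607))) = -495779*(-1/60893) + 460417/((-607*(-213)*(-605))) = 495779/60893 + 460417/(-78221055) = 495779/60893 + 460417*(-1/78221055) = 495779/60893 - 460417/78221055 = 38752320254464/4763114702115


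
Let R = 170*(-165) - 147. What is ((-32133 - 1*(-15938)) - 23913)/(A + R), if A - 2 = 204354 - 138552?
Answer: -40108/37607 ≈ -1.0665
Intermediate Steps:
A = 65804 (A = 2 + (204354 - 138552) = 2 + 65802 = 65804)
R = -28197 (R = -28050 - 147 = -28197)
((-32133 - 1*(-15938)) - 23913)/(A + R) = ((-32133 - 1*(-15938)) - 23913)/(65804 - 28197) = ((-32133 + 15938) - 23913)/37607 = (-16195 - 23913)*(1/37607) = -40108*1/37607 = -40108/37607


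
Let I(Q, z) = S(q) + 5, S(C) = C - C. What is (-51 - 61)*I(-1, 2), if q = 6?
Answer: -560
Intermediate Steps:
S(C) = 0
I(Q, z) = 5 (I(Q, z) = 0 + 5 = 5)
(-51 - 61)*I(-1, 2) = (-51 - 61)*5 = -112*5 = -560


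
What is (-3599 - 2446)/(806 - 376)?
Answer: -1209/86 ≈ -14.058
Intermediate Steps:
(-3599 - 2446)/(806 - 376) = -6045/430 = -6045*1/430 = -1209/86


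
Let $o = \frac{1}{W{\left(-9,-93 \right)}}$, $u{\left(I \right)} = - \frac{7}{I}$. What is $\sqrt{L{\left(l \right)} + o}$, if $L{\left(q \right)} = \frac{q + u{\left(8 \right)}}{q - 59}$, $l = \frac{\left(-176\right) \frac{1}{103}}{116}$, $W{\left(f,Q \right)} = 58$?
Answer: $\frac{63 \sqrt{378290442}}{6816044} \approx 0.17977$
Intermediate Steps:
$l = - \frac{44}{2987}$ ($l = \left(-176\right) \frac{1}{103} \cdot \frac{1}{116} = \left(- \frac{176}{103}\right) \frac{1}{116} = - \frac{44}{2987} \approx -0.01473$)
$L{\left(q \right)} = \frac{- \frac{7}{8} + q}{-59 + q}$ ($L{\left(q \right)} = \frac{q - \frac{7}{8}}{q - 59} = \frac{q - \frac{7}{8}}{-59 + q} = \frac{- \frac{7}{8} + q}{-59 + q}$)
$o = \frac{1}{58} \approx 0.017241$
$\sqrt{L{\left(l \right)} + o} = \sqrt{\frac{- \frac{7}{8} - \frac{44}{2987}}{-59 - \frac{44}{2987}} + \frac{1}{58}} = \sqrt{\frac{1}{- \frac{176277}{2987}} \left(- \frac{21261}{23896}\right) + \frac{1}{58}} = \sqrt{\left(- \frac{2987}{176277}\right) \left(- \frac{21261}{23896}\right) + \frac{1}{58}} = \sqrt{\frac{7087}{470072} + \frac{1}{58}} = \sqrt{\frac{440559}{13632088}} = \frac{63 \sqrt{378290442}}{6816044}$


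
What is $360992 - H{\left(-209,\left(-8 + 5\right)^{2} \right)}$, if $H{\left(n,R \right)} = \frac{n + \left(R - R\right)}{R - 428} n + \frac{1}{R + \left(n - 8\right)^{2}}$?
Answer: $\frac{7125895796823}{19734062} \approx 3.611 \cdot 10^{5}$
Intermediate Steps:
$H{\left(n,R \right)} = \frac{1}{R + \left(-8 + n\right)^{2}} + \frac{n^{2}}{-428 + R}$ ($H{\left(n,R \right)} = \frac{n + 0}{-428 + R} n + \frac{1}{R + \left(-8 + n\right)^{2}} = \frac{n}{-428 + R} n + \frac{1}{R + \left(-8 + n\right)^{2}} = \frac{n^{2}}{-428 + R} + \frac{1}{R + \left(-8 + n\right)^{2}} = \frac{1}{R + \left(-8 + n\right)^{2}} + \frac{n^{2}}{-428 + R}$)
$360992 - H{\left(-209,\left(-8 + 5\right)^{2} \right)} = 360992 - \frac{-428 + \left(-8 + 5\right)^{2} + \left(-8 + 5\right)^{2} \left(-209\right)^{2} + \left(-209\right)^{2} \left(-8 - 209\right)^{2}}{\left(\left(-8 + 5\right)^{2}\right)^{2} - 428 \left(-8 + 5\right)^{2} - 428 \left(-8 - 209\right)^{2} + \left(-8 + 5\right)^{2} \left(-8 - 209\right)^{2}} = 360992 - \frac{-428 + \left(-3\right)^{2} + \left(-3\right)^{2} \cdot 43681 + 43681 \left(-217\right)^{2}}{\left(\left(-3\right)^{2}\right)^{2} - 428 \left(-3\right)^{2} - 428 \left(-217\right)^{2} + \left(-3\right)^{2} \left(-217\right)^{2}} = 360992 - \frac{-428 + 9 + 9 \cdot 43681 + 43681 \cdot 47089}{9^{2} - 3852 - 20154092 + 9 \cdot 47089} = 360992 - \frac{-428 + 9 + 393129 + 2056894609}{81 - 3852 - 20154092 + 423801} = 360992 - \frac{1}{-19734062} \cdot 2057287319 = 360992 - \left(- \frac{1}{19734062}\right) 2057287319 = 360992 - - \frac{2057287319}{19734062} = 360992 + \frac{2057287319}{19734062} = \frac{7125895796823}{19734062}$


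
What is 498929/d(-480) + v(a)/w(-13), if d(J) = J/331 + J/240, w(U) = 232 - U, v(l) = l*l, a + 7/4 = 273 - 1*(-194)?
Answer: -321707621749/2238320 ≈ -1.4373e+5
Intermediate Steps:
a = 1861/4 (a = -7/4 + (273 - 1*(-194)) = -7/4 + (273 + 194) = -7/4 + 467 = 1861/4 ≈ 465.25)
v(l) = l²
d(J) = 571*J/79440 (d(J) = J*(1/331) + J*(1/240) = J/331 + J/240 = 571*J/79440)
498929/d(-480) + v(a)/w(-13) = 498929/(((571/79440)*(-480))) + (1861/4)²/(232 - 1*(-13)) = 498929/(-1142/331) + 3463321/(16*(232 + 13)) = 498929*(-331/1142) + (3463321/16)/245 = -165145499/1142 + (3463321/16)*(1/245) = -165145499/1142 + 3463321/3920 = -321707621749/2238320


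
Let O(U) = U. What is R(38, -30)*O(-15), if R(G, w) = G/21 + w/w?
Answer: -295/7 ≈ -42.143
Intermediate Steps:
R(G, w) = 1 + G/21 (R(G, w) = G*(1/21) + 1 = G/21 + 1 = 1 + G/21)
R(38, -30)*O(-15) = (1 + (1/21)*38)*(-15) = (1 + 38/21)*(-15) = (59/21)*(-15) = -295/7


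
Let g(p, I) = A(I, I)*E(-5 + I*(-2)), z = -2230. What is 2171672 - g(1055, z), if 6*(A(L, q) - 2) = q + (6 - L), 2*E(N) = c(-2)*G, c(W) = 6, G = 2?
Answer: 2171654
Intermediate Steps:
E(N) = 6 (E(N) = (6*2)/2 = (½)*12 = 6)
A(L, q) = 3 - L/6 + q/6 (A(L, q) = 2 + (q + (6 - L))/6 = 2 + (6 + q - L)/6 = 2 + (1 - L/6 + q/6) = 3 - L/6 + q/6)
g(p, I) = 18 (g(p, I) = (3 - I/6 + I/6)*6 = 3*6 = 18)
2171672 - g(1055, z) = 2171672 - 1*18 = 2171672 - 18 = 2171654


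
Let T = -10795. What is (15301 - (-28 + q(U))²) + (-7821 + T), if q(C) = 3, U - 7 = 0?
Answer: -3940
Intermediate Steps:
U = 7 (U = 7 + 0 = 7)
(15301 - (-28 + q(U))²) + (-7821 + T) = (15301 - (-28 + 3)²) + (-7821 - 10795) = (15301 - 1*(-25)²) - 18616 = (15301 - 1*625) - 18616 = (15301 - 625) - 18616 = 14676 - 18616 = -3940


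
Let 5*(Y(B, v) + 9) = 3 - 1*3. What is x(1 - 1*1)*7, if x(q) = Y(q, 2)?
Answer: -63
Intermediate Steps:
Y(B, v) = -9 (Y(B, v) = -9 + (3 - 1*3)/5 = -9 + (3 - 3)/5 = -9 + (1/5)*0 = -9 + 0 = -9)
x(q) = -9
x(1 - 1*1)*7 = -9*7 = -63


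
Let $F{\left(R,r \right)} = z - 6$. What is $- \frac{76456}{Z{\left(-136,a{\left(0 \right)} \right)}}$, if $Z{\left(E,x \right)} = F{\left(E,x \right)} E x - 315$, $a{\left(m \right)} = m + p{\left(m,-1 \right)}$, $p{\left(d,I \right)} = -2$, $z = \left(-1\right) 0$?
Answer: $\frac{76456}{1947} \approx 39.269$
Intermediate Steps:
$z = 0$
$F{\left(R,r \right)} = -6$ ($F{\left(R,r \right)} = 0 - 6 = -6$)
$a{\left(m \right)} = -2 + m$ ($a{\left(m \right)} = m - 2 = -2 + m$)
$Z{\left(E,x \right)} = -315 - 6 E x$ ($Z{\left(E,x \right)} = - 6 E x - 315 = -315 - 6 E x$)
$- \frac{76456}{Z{\left(-136,a{\left(0 \right)} \right)}} = - \frac{76456}{-315 - - 816 \left(-2 + 0\right)} = - \frac{76456}{-315 - \left(-816\right) \left(-2\right)} = - \frac{76456}{-315 - 1632} = - \frac{76456}{-1947} = \left(-76456\right) \left(- \frac{1}{1947}\right) = \frac{76456}{1947}$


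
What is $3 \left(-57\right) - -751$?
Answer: $580$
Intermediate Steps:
$3 \left(-57\right) - -751 = -171 + 751 = 580$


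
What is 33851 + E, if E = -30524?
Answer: 3327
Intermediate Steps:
33851 + E = 33851 - 30524 = 3327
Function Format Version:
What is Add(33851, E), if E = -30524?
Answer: 3327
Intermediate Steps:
Add(33851, E) = Add(33851, -30524) = 3327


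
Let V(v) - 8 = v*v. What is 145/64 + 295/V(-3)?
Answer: 21345/1088 ≈ 19.619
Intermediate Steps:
V(v) = 8 + v² (V(v) = 8 + v*v = 8 + v²)
145/64 + 295/V(-3) = 145/64 + 295/(8 + (-3)²) = 145*(1/64) + 295/(8 + 9) = 145/64 + 295/17 = 21345/1088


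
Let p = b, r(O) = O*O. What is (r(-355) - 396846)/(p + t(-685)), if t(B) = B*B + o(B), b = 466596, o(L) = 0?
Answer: -270821/935821 ≈ -0.28939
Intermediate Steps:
r(O) = O**2
t(B) = B**2 (t(B) = B*B + 0 = B**2 + 0 = B**2)
p = 466596
(r(-355) - 396846)/(p + t(-685)) = ((-355)**2 - 396846)/(466596 + (-685)**2) = (126025 - 396846)/(466596 + 469225) = -270821/935821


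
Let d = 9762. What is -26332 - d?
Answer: -36094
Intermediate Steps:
-26332 - d = -26332 - 1*9762 = -26332 - 9762 = -36094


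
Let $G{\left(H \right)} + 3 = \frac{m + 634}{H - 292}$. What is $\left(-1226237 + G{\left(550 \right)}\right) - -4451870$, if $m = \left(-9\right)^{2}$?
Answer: $\frac{832213255}{258} \approx 3.2256 \cdot 10^{6}$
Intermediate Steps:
$m = 81$
$G{\left(H \right)} = -3 + \frac{715}{-292 + H}$ ($G{\left(H \right)} = -3 + \frac{81 + 634}{H - 292} = -3 + \frac{715}{-292 + H}$)
$\left(-1226237 + G{\left(550 \right)}\right) - -4451870 = \left(-1226237 + \frac{1591 - 1650}{-292 + 550}\right) - -4451870 = \left(-1226237 + \frac{1591 - 1650}{258}\right) + 4451870 = \left(-1226237 + \frac{1}{258} \left(-59\right)\right) + 4451870 = \left(-1226237 - \frac{59}{258}\right) + 4451870 = - \frac{316369205}{258} + 4451870 = \frac{832213255}{258}$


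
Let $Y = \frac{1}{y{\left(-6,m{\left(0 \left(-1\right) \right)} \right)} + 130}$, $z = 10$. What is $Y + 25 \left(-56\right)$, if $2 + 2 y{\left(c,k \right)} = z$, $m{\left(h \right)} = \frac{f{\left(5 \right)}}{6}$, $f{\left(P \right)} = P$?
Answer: $- \frac{187599}{134} \approx -1400.0$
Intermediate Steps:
$m{\left(h \right)} = \frac{5}{6}$
$y{\left(c,k \right)} = 4$ ($y{\left(c,k \right)} = -1 + \frac{1}{2} \cdot 10 = -1 + 5 = 4$)
$Y = \frac{1}{134}$ ($Y = \frac{1}{4 + 130} = \frac{1}{134} \approx 0.0074627$)
$Y + 25 \left(-56\right) = \frac{1}{134} + 25 \left(-56\right) = \frac{1}{134} - 1400 = - \frac{187599}{134}$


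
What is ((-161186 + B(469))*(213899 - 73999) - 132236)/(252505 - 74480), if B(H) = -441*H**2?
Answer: -13593241913536/178025 ≈ -7.6356e+7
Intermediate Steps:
((-161186 + B(469))*(213899 - 73999) - 132236)/(252505 - 74480) = ((-161186 - 441*469**2)*(213899 - 73999) - 132236)/(252505 - 74480) = ((-161186 - 441*219961)*139900 - 132236)/178025 = ((-161186 - 97002801)*139900 - 132236)*(1/178025) = (-97163987*139900 - 132236)*(1/178025) = (-13593241781300 - 132236)*(1/178025) = -13593241913536*1/178025 = -13593241913536/178025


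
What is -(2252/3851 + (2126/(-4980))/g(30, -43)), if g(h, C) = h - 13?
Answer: -91233547/163012830 ≈ -0.55967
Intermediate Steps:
g(h, C) = -13 + h
-(2252/3851 + (2126/(-4980))/g(30, -43)) = -(2252/3851 + (2126/(-4980))/(-13 + 30)) = -(2252*(1/3851) + (2126*(-1/4980))/17) = -(2252/3851 - 1063/2490*1/17) = -(2252/3851 - 1063/42330) = -1*91233547/163012830 = -91233547/163012830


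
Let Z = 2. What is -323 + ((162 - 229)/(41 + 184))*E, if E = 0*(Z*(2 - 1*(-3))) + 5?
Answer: -14602/45 ≈ -324.49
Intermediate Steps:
E = 5 (E = 0*(2*(2 - 1*(-3))) + 5 = 0*(2*(2 + 3)) + 5 = 0*(2*5) + 5 = 0*10 + 5 = 0 + 5 = 5)
-323 + ((162 - 229)/(41 + 184))*E = -323 + ((162 - 229)/(41 + 184))*5 = -323 - 67/225*5 = -323 - 67/45 = -14602/45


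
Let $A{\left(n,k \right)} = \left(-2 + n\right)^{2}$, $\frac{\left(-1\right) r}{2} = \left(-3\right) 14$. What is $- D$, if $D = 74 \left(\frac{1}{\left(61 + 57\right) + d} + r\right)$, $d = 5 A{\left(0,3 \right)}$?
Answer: $- \frac{428941}{69} \approx -6216.5$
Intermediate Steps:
$r = 84$ ($r = - 2 \left(\left(-3\right) 14\right) = \left(-2\right) \left(-42\right) = 84$)
$d = 20$ ($d = 5 \left(-2 + 0\right)^{2} = 5 \left(-2\right)^{2} = 5 \cdot 4 = 20$)
$D = \frac{428941}{69}$ ($D = 74 \left(\frac{1}{\left(61 + 57\right) + 20} + 84\right) = 74 \left(\frac{1}{118 + 20} + 84\right) = 74 \left(\frac{1}{138} + 84\right) = 74 \cdot \frac{11593}{138} = \frac{428941}{69} \approx 6216.5$)
$- D = \left(-1\right) \frac{428941}{69} = - \frac{428941}{69}$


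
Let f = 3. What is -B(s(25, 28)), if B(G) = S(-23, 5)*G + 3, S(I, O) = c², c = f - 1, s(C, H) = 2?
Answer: -11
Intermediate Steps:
c = 2 (c = 3 - 1 = 2)
S(I, O) = 4 (S(I, O) = 2² = 4)
B(G) = 3 + 4*G (B(G) = 4*G + 3 = 3 + 4*G)
-B(s(25, 28)) = -(3 + 4*2) = -(3 + 8) = -1*11 = -11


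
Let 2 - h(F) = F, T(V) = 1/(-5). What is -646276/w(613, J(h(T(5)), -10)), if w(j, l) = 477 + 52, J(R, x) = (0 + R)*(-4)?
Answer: -646276/529 ≈ -1221.7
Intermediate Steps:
T(V) = -⅕
h(F) = 2 - F
J(R, x) = -4*R (J(R, x) = R*(-4) = -4*R)
w(j, l) = 529
-646276/w(613, J(h(T(5)), -10)) = -646276/529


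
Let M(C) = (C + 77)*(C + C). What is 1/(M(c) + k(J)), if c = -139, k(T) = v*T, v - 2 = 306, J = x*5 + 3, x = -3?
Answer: 1/13540 ≈ 7.3855e-5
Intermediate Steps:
J = -12 (J = -3*5 + 3 = -15 + 3 = -12)
v = 308 (v = 2 + 306 = 308)
k(T) = 308*T
M(C) = 2*C*(77 + C) (M(C) = (77 + C)*(2*C) = 2*C*(77 + C))
1/(M(c) + k(J)) = 1/(2*(-139)*(77 - 139) + 308*(-12)) = 1/(2*(-139)*(-62) - 3696) = 1/(17236 - 3696) = 1/13540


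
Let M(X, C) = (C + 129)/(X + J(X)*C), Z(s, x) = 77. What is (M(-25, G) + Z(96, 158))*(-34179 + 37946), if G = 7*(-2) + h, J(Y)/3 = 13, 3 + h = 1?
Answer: 187822620/649 ≈ 2.8940e+5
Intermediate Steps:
h = -2 (h = -3 + 1 = -2)
J(Y) = 39 (J(Y) = 3*13 = 39)
G = -16 (G = 7*(-2) - 2 = -14 - 2 = -16)
M(X, C) = (129 + C)/(X + 39*C) (M(X, C) = (C + 129)/(X + 39*C) = (129 + C)/(X + 39*C))
(M(-25, G) + Z(96, 158))*(-34179 + 37946) = ((129 - 16)/(-25 + 39*(-16)) + 77)*(-34179 + 37946) = (113/(-25 - 624) + 77)*3767 = (113/(-649) + 77)*3767 = (-1/649*113 + 77)*3767 = (-113/649 + 77)*3767 = (49860/649)*3767 = 187822620/649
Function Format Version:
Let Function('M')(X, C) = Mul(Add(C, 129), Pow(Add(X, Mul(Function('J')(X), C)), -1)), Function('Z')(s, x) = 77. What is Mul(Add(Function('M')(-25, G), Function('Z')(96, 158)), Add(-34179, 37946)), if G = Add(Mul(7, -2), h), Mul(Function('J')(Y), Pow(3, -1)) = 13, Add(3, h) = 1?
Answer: Rational(187822620, 649) ≈ 2.8940e+5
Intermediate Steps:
h = -2 (h = Add(-3, 1) = -2)
Function('J')(Y) = 39 (Function('J')(Y) = Mul(3, 13) = 39)
G = -16 (G = Add(Mul(7, -2), -2) = Add(-14, -2) = -16)
Function('M')(X, C) = Mul(Pow(Add(X, Mul(39, C)), -1), Add(129, C)) (Function('M')(X, C) = Mul(Add(C, 129), Pow(Add(X, Mul(39, C)), -1)) = Mul(Add(129, C), Pow(Add(X, Mul(39, C)), -1)) = Mul(Pow(Add(X, Mul(39, C)), -1), Add(129, C)))
Mul(Add(Function('M')(-25, G), Function('Z')(96, 158)), Add(-34179, 37946)) = Mul(Add(Mul(Pow(Add(-25, Mul(39, -16)), -1), Add(129, -16)), 77), Add(-34179, 37946)) = Mul(Add(Mul(Pow(Add(-25, -624), -1), 113), 77), 3767) = Mul(Add(Mul(Pow(-649, -1), 113), 77), 3767) = Mul(Add(Mul(Rational(-1, 649), 113), 77), 3767) = Mul(Add(Rational(-113, 649), 77), 3767) = Mul(Rational(49860, 649), 3767) = Rational(187822620, 649)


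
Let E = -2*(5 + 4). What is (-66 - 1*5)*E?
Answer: 1278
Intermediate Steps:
E = -18 (E = -2*9 = -18)
(-66 - 1*5)*E = (-66 - 1*5)*(-18) = (-66 - 5)*(-18) = -71*(-18) = 1278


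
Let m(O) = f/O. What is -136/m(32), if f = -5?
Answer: 4352/5 ≈ 870.40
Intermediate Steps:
m(O) = -5/O
-136/m(32) = -136/((-5/32)) = -136/((-5*1/32)) = -136/(-5/32) = -136*(-32/5) = 4352/5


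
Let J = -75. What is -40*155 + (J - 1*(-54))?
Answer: -6221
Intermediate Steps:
-40*155 + (J - 1*(-54)) = -40*155 + (-75 - 1*(-54)) = -6200 + (-75 + 54) = -6200 - 21 = -6221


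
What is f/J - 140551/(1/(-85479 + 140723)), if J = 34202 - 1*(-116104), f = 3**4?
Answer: -389021961343261/50102 ≈ -7.7646e+9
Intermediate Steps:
f = 81
J = 150306 (J = 34202 + 116104 = 150306)
f/J - 140551/(1/(-85479 + 140723)) = 81/150306 - 140551/(1/(-85479 + 140723)) = 81*(1/150306) - 140551/(1/55244) = 27/50102 - 140551/1/55244 = 27/50102 - 140551*55244 = 27/50102 - 7764599444 = -389021961343261/50102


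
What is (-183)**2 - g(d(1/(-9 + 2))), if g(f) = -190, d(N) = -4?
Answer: 33679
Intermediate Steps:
(-183)**2 - g(d(1/(-9 + 2))) = (-183)**2 - 1*(-190) = 33489 + 190 = 33679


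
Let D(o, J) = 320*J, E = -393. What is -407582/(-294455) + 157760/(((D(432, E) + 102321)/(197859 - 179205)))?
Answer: -41263277499462/328653845 ≈ -1.2555e+5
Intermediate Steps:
-407582/(-294455) + 157760/(((D(432, E) + 102321)/(197859 - 179205))) = -407582/(-294455) + 157760/(((320*(-393) + 102321)/(197859 - 179205))) = -407582*(-1/294455) + 157760/(((-125760 + 102321)/18654)) = 58226/42065 + 157760/((-23439*1/18654)) = 58226/42065 + 157760/(-7813/6218) = 58226/42065 + 157760*(-6218/7813) = 58226/42065 - 980951680/7813 = -41263277499462/328653845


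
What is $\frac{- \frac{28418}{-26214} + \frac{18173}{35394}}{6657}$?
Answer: $\frac{14531507}{60553789506} \approx 0.00023998$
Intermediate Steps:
$\frac{- \frac{28418}{-26214} + \frac{18173}{35394}}{6657} = \left(\left(-28418\right) \left(- \frac{1}{26214}\right) + 18173 \cdot \frac{1}{35394}\right) \frac{1}{6657} = \left(\frac{14209}{13107} + \frac{1069}{2082}\right) \frac{1}{6657} = \frac{14531507}{9096258} \cdot \frac{1}{6657} = \frac{14531507}{60553789506}$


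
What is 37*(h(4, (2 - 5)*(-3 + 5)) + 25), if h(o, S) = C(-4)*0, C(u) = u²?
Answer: 925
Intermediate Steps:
h(o, S) = 0 (h(o, S) = (-4)²*0 = 16*0 = 0)
37*(h(4, (2 - 5)*(-3 + 5)) + 25) = 37*(0 + 25) = 37*25 = 925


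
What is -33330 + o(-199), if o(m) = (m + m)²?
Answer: 125074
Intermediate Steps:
o(m) = 4*m² (o(m) = (2*m)² = 4*m²)
-33330 + o(-199) = -33330 + 4*(-199)² = -33330 + 4*39601 = -33330 + 158404 = 125074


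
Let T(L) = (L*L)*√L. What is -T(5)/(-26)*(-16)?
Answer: -200*√5/13 ≈ -34.401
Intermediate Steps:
T(L) = L^(5/2) (T(L) = L²*√L = L^(5/2))
-T(5)/(-26)*(-16) = -5^(5/2)/(-26)*(-16) = -(25*√5)*(-1/26)*(-16) = -(-25*√5/26)*(-16) = -200*√5/13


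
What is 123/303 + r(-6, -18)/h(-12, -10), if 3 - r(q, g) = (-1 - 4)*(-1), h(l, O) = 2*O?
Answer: 511/1010 ≈ 0.50594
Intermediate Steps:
r(q, g) = -2 (r(q, g) = 3 - (-1 - 4)*(-1) = 3 - (-5)*(-1) = 3 - 1*5 = 3 - 5 = -2)
123/303 + r(-6, -18)/h(-12, -10) = 123/303 - 2/(2*(-10)) = 123*(1/303) - 2/(-20) = 41/101 - 2*(-1/20) = 41/101 + ⅒ = 511/1010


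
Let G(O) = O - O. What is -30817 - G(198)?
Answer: -30817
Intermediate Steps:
G(O) = 0
-30817 - G(198) = -30817 - 1*0 = -30817 + 0 = -30817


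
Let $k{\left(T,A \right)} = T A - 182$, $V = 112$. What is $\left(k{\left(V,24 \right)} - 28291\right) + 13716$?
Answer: $-12069$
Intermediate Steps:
$k{\left(T,A \right)} = -182 + A T$ ($k{\left(T,A \right)} = A T - 182 = -182 + A T$)
$\left(k{\left(V,24 \right)} - 28291\right) + 13716 = \left(\left(-182 + 24 \cdot 112\right) - 28291\right) + 13716 = \left(\left(-182 + 2688\right) - 28291\right) + 13716 = \left(2506 - 28291\right) + 13716 = -25785 + 13716 = -12069$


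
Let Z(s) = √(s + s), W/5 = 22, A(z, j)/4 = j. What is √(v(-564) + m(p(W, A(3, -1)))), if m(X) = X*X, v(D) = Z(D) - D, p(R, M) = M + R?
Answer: √(11800 + 2*I*√282) ≈ 108.63 + 0.1546*I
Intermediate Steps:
A(z, j) = 4*j
W = 110 (W = 5*22 = 110)
Z(s) = √2*√s (Z(s) = √(2*s) = √2*√s)
v(D) = -D + √2*√D (v(D) = √2*√D - D = -D + √2*√D)
m(X) = X²
√(v(-564) + m(p(W, A(3, -1)))) = √((-1*(-564) + √2*√(-564)) + (4*(-1) + 110)²) = √((564 + √2*(2*I*√141)) + (-4 + 110)²) = √((564 + 2*I*√282) + 106²) = √((564 + 2*I*√282) + 11236) = √(11800 + 2*I*√282)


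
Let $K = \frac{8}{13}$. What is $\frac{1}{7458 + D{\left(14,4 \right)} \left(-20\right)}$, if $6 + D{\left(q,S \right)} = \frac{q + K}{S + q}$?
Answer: $\frac{117}{884726} \approx 0.00013224$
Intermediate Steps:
$K = \frac{8}{13}$ ($K = 8 \cdot \frac{1}{13} = \frac{8}{13} \approx 0.61539$)
$D{\left(q,S \right)} = -6 + \frac{\frac{8}{13} + q}{S + q}$ ($D{\left(q,S \right)} = -6 + \frac{q + \frac{8}{13}}{S + q} = -6 + \frac{\frac{8}{13} + q}{S + q}$)
$\frac{1}{7458 + D{\left(14,4 \right)} \left(-20\right)} = \frac{1}{7458 + \frac{\frac{8}{13} - 24 - 70}{4 + 14} \left(-20\right)} = \frac{1}{7458 + \frac{\frac{8}{13} - 24 - 70}{18} \left(-20\right)} = \frac{1}{7458 + \frac{1}{18} \left(- \frac{1214}{13}\right) \left(-20\right)} = \frac{1}{7458 - - \frac{12140}{117}} = \frac{1}{7458 + \frac{12140}{117}} = \frac{1}{\frac{884726}{117}} = \frac{117}{884726}$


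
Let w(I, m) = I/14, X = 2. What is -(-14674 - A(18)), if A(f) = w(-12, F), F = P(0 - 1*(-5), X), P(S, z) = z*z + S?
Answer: 102712/7 ≈ 14673.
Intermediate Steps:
P(S, z) = S + z² (P(S, z) = z² + S = S + z²)
F = 9 (F = (0 - 1*(-5)) + 2² = (0 + 5) + 4 = 5 + 4 = 9)
w(I, m) = I/14 (w(I, m) = I*(1/14) = I/14)
A(f) = -6/7 (A(f) = (1/14)*(-12) = -6/7)
-(-14674 - A(18)) = -(-14674 - 1*(-6/7)) = -(-14674 + 6/7) = -1*(-102712/7) = 102712/7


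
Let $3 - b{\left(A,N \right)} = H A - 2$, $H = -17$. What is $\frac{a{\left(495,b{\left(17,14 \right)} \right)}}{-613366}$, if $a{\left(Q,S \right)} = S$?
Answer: $- \frac{147}{306683} \approx -0.00047932$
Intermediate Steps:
$b{\left(A,N \right)} = 5 + 17 A$ ($b{\left(A,N \right)} = 3 - \left(- 17 A - 2\right) = 3 - \left(-2 - 17 A\right) = 3 + \left(2 + 17 A\right) = 5 + 17 A$)
$\frac{a{\left(495,b{\left(17,14 \right)} \right)}}{-613366} = \frac{5 + 17 \cdot 17}{-613366} = \left(5 + 289\right) \left(- \frac{1}{613366}\right) = 294 \left(- \frac{1}{613366}\right) = - \frac{147}{306683}$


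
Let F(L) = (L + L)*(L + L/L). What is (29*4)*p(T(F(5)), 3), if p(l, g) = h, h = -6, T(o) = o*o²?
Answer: -696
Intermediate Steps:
F(L) = 2*L*(1 + L) (F(L) = (2*L)*(L + 1) = (2*L)*(1 + L) = 2*L*(1 + L))
T(o) = o³
p(l, g) = -6
(29*4)*p(T(F(5)), 3) = (29*4)*(-6) = 116*(-6) = -696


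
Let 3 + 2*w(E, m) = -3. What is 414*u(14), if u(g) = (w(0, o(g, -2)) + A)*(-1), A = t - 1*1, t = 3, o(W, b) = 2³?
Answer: 414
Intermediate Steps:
o(W, b) = 8
w(E, m) = -3 (w(E, m) = -3/2 + (½)*(-3) = -3/2 - 3/2 = -3)
A = 2 (A = 3 - 1*1 = 3 - 1 = 2)
u(g) = 1 (u(g) = (-3 + 2)*(-1) = -1*(-1) = 1)
414*u(14) = 414*1 = 414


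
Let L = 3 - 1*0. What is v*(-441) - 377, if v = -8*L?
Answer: 10207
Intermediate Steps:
L = 3 (L = 3 + 0 = 3)
v = -24 (v = -8*3 = -24)
v*(-441) - 377 = -24*(-441) - 377 = 10584 - 377 = 10207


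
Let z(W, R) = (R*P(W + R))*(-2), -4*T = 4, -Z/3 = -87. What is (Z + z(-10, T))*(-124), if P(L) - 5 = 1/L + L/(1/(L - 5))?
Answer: -849524/11 ≈ -77230.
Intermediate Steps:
Z = 261 (Z = -3*(-87) = 261)
T = -1 (T = -1/4*4 = -1)
P(L) = 5 + 1/L + L*(-5 + L) (P(L) = 5 + (1/L + L/(1/(L - 5))) = 5 + (1/L + L/(1/(-5 + L))) = 5 + (1/L + L*(-5 + L)) = 5 + 1/L + L*(-5 + L))
z(W, R) = -2*R*(5 + 1/(R + W) + (R + W)**2 - 5*R - 5*W) (z(W, R) = (R*(5 + 1/(W + R) + (W + R)**2 - 5*(W + R)))*(-2) = (R*(5 + 1/(R + W) + (R + W)**2 - 5*(R + W)))*(-2) = (R*(5 + 1/(R + W) + (R + W)**2 + (-5*R - 5*W)))*(-2) = (R*(5 + 1/(R + W) + (R + W)**2 - 5*R - 5*W))*(-2) = -2*R*(5 + 1/(R + W) + (R + W)**2 - 5*R - 5*W))
(Z + z(-10, T))*(-124) = (261 + 2*(-1)*(-1 + (-1 - 10)*(-5 - (-1 - 10)**2 + 5*(-1) + 5*(-10)))/(-1 - 10))*(-124) = (261 + 2*(-1)*(-1 - 11*(-5 - 1*(-11)**2 - 5 - 50))/(-11))*(-124) = (261 + 2*(-1)*(-1/11)*(-1 - 11*(-5 - 1*121 - 5 - 50)))*(-124) = (261 + 2*(-1)*(-1/11)*(-1 - 11*(-5 - 121 - 5 - 50)))*(-124) = (261 + 2*(-1)*(-1/11)*(-1 - 11*(-181)))*(-124) = (261 + 2*(-1)*(-1/11)*(-1 + 1991))*(-124) = (261 + 2*(-1)*(-1/11)*1990)*(-124) = (261 + 3980/11)*(-124) = (6851/11)*(-124) = -849524/11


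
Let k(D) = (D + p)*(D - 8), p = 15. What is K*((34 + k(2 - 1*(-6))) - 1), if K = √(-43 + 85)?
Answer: 33*√42 ≈ 213.86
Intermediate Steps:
k(D) = (-8 + D)*(15 + D) (k(D) = (D + 15)*(D - 8) = (15 + D)*(-8 + D) = (-8 + D)*(15 + D))
K = √42 ≈ 6.4807
K*((34 + k(2 - 1*(-6))) - 1) = √42*((34 + (-120 + (2 - 1*(-6))² + 7*(2 - 1*(-6)))) - 1) = √42*((34 + (-120 + (2 + 6)² + 7*(2 + 6))) - 1) = √42*((34 + (-120 + 8² + 7*8)) - 1) = √42*((34 + (-120 + 64 + 56)) - 1) = √42*((34 + 0) - 1) = √42*(34 - 1) = √42*33 = 33*√42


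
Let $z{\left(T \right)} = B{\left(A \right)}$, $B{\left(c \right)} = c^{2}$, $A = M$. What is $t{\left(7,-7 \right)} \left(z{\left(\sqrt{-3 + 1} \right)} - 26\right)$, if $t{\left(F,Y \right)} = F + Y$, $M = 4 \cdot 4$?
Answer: $0$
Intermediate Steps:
$M = 16$
$A = 16$
$z{\left(T \right)} = 256$ ($z{\left(T \right)} = 16^{2} = 256$)
$t{\left(7,-7 \right)} \left(z{\left(\sqrt{-3 + 1} \right)} - 26\right) = \left(7 - 7\right) \left(256 - 26\right) = 0 \cdot 230 = 0$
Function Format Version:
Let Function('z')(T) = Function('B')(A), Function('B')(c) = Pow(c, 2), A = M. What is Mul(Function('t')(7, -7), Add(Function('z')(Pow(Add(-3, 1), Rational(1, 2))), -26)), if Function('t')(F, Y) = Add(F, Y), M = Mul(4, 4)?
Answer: 0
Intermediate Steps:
M = 16
A = 16
Function('z')(T) = 256 (Function('z')(T) = Pow(16, 2) = 256)
Mul(Function('t')(7, -7), Add(Function('z')(Pow(Add(-3, 1), Rational(1, 2))), -26)) = Mul(Add(7, -7), Add(256, -26)) = Mul(0, 230) = 0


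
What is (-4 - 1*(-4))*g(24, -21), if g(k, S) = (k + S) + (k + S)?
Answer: 0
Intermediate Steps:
g(k, S) = 2*S + 2*k (g(k, S) = (S + k) + (S + k) = 2*S + 2*k)
(-4 - 1*(-4))*g(24, -21) = (-4 - 1*(-4))*(2*(-21) + 2*24) = (-4 + 4)*(-42 + 48) = 0*6 = 0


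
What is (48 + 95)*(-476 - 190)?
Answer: -95238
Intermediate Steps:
(48 + 95)*(-476 - 190) = 143*(-666) = -95238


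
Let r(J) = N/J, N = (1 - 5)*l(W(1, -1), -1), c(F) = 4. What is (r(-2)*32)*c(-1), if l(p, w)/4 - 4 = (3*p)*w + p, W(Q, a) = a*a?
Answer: 2048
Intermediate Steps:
W(Q, a) = a²
l(p, w) = 16 + 4*p + 12*p*w (l(p, w) = 16 + 4*((3*p)*w + p) = 16 + 4*(3*p*w + p) = 16 + 4*(p + 3*p*w) = 16 + (4*p + 12*p*w) = 16 + 4*p + 12*p*w)
N = -32 (N = (1 - 5)*(16 + 4*(-1)² + 12*(-1)²*(-1)) = -4*(16 + 4*1 + 12*1*(-1)) = -4*(16 + 4 - 12) = -4*8 = -32)
r(J) = -32/J
(r(-2)*32)*c(-1) = (-32/(-2)*32)*4 = (-32*(-½)*32)*4 = (16*32)*4 = 512*4 = 2048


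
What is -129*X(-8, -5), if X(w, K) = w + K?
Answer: 1677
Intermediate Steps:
X(w, K) = K + w
-129*X(-8, -5) = -129*(-5 - 8) = -129*(-13) = 1677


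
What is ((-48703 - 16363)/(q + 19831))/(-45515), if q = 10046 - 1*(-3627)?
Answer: 32533/762467280 ≈ 4.2668e-5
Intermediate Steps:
q = 13673 (q = 10046 + 3627 = 13673)
((-48703 - 16363)/(q + 19831))/(-45515) = ((-48703 - 16363)/(13673 + 19831))/(-45515) = -65066/33504*(-1/45515) = -65066*1/33504*(-1/45515) = -32533/16752*(-1/45515) = 32533/762467280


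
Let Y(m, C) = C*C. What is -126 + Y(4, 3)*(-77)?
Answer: -819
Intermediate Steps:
Y(m, C) = C**2
-126 + Y(4, 3)*(-77) = -126 + 3**2*(-77) = -126 + 9*(-77) = -126 - 693 = -819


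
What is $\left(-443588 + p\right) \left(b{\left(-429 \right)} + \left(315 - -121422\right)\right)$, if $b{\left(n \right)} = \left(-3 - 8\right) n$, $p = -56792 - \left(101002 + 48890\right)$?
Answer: $-82230796032$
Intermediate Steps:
$p = -206684$ ($p = -56792 - 149892 = -206684$)
$b{\left(n \right)} = - 11 n$
$\left(-443588 + p\right) \left(b{\left(-429 \right)} + \left(315 - -121422\right)\right) = \left(-443588 - 206684\right) \left(\left(-11\right) \left(-429\right) + \left(315 - -121422\right)\right) = - 650272 \left(4719 + \left(315 + 121422\right)\right) = - 650272 \left(4719 + 121737\right) = \left(-650272\right) 126456 = -82230796032$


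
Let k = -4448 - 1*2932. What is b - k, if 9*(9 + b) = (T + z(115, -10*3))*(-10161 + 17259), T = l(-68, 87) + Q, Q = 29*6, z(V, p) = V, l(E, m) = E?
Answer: 544999/3 ≈ 1.8167e+5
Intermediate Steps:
Q = 174
T = 106 (T = -68 + 174 = 106)
k = -7380 (k = -4448 - 2932 = -7380)
b = 522859/3 (b = -9 + ((106 + 115)*(-10161 + 17259))/9 = -9 + (221*7098)/9 = -9 + (⅑)*1568658 = -9 + 522886/3 = 522859/3 ≈ 1.7429e+5)
b - k = 522859/3 - 1*(-7380) = 522859/3 + 7380 = 544999/3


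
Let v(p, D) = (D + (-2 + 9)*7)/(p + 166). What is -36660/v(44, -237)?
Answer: 40950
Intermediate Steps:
v(p, D) = (49 + D)/(166 + p) (v(p, D) = (D + 7*7)/(166 + p) = (D + 49)/(166 + p) = (49 + D)/(166 + p))
-36660/v(44, -237) = -36660*(166 + 44)/(49 - 237) = -36660/(-188/210) = -36660/((1/210)*(-188)) = -36660/(-94/105) = -36660*(-105/94) = 40950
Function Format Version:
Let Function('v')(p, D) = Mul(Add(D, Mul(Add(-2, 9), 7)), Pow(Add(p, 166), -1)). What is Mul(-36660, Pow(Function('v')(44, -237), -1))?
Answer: 40950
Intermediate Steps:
Function('v')(p, D) = Mul(Pow(Add(166, p), -1), Add(49, D)) (Function('v')(p, D) = Mul(Add(D, Mul(7, 7)), Pow(Add(166, p), -1)) = Mul(Add(D, 49), Pow(Add(166, p), -1)) = Mul(Add(49, D), Pow(Add(166, p), -1)) = Mul(Pow(Add(166, p), -1), Add(49, D)))
Mul(-36660, Pow(Function('v')(44, -237), -1)) = Mul(-36660, Pow(Mul(Pow(Add(166, 44), -1), Add(49, -237)), -1)) = Mul(-36660, Pow(Mul(Pow(210, -1), -188), -1)) = Mul(-36660, Pow(Mul(Rational(1, 210), -188), -1)) = Mul(-36660, Pow(Rational(-94, 105), -1)) = Mul(-36660, Rational(-105, 94)) = 40950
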